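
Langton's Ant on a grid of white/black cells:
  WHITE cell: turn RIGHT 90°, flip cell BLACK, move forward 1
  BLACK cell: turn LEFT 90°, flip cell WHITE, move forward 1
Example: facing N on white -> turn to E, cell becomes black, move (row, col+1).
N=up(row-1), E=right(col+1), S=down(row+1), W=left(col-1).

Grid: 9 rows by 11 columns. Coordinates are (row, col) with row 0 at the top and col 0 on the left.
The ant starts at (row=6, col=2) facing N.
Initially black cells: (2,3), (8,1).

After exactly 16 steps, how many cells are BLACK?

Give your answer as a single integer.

Step 1: on WHITE (6,2): turn R to E, flip to black, move to (6,3). |black|=3
Step 2: on WHITE (6,3): turn R to S, flip to black, move to (7,3). |black|=4
Step 3: on WHITE (7,3): turn R to W, flip to black, move to (7,2). |black|=5
Step 4: on WHITE (7,2): turn R to N, flip to black, move to (6,2). |black|=6
Step 5: on BLACK (6,2): turn L to W, flip to white, move to (6,1). |black|=5
Step 6: on WHITE (6,1): turn R to N, flip to black, move to (5,1). |black|=6
Step 7: on WHITE (5,1): turn R to E, flip to black, move to (5,2). |black|=7
Step 8: on WHITE (5,2): turn R to S, flip to black, move to (6,2). |black|=8
Step 9: on WHITE (6,2): turn R to W, flip to black, move to (6,1). |black|=9
Step 10: on BLACK (6,1): turn L to S, flip to white, move to (7,1). |black|=8
Step 11: on WHITE (7,1): turn R to W, flip to black, move to (7,0). |black|=9
Step 12: on WHITE (7,0): turn R to N, flip to black, move to (6,0). |black|=10
Step 13: on WHITE (6,0): turn R to E, flip to black, move to (6,1). |black|=11
Step 14: on WHITE (6,1): turn R to S, flip to black, move to (7,1). |black|=12
Step 15: on BLACK (7,1): turn L to E, flip to white, move to (7,2). |black|=11
Step 16: on BLACK (7,2): turn L to N, flip to white, move to (6,2). |black|=10

Answer: 10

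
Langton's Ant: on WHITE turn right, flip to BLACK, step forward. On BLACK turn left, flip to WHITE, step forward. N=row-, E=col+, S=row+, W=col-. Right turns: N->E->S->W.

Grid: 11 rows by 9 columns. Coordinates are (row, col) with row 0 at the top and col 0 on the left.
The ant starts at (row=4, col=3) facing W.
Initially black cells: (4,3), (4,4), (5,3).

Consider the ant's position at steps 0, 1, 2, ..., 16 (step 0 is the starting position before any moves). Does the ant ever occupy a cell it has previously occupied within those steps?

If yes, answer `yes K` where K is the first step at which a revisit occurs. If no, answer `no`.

Step 1: on BLACK (4,3): turn L to S, flip to white, move to (5,3). |black|=2 — new cell
Step 2: on BLACK (5,3): turn L to E, flip to white, move to (5,4). |black|=1 — new cell
Step 3: on WHITE (5,4): turn R to S, flip to black, move to (6,4). |black|=2 — new cell
Step 4: on WHITE (6,4): turn R to W, flip to black, move to (6,3). |black|=3 — new cell
Step 5: on WHITE (6,3): turn R to N, flip to black, move to (5,3). |black|=4 — REVISIT

Answer: yes 5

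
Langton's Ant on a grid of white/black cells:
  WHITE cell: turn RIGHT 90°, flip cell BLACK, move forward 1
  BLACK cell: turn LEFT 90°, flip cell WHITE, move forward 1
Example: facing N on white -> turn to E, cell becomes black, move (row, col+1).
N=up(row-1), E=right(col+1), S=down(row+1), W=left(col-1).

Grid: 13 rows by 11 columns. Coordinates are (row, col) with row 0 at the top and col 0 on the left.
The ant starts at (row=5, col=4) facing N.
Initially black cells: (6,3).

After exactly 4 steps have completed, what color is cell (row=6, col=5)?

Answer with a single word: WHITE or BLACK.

Answer: BLACK

Derivation:
Step 1: on WHITE (5,4): turn R to E, flip to black, move to (5,5). |black|=2
Step 2: on WHITE (5,5): turn R to S, flip to black, move to (6,5). |black|=3
Step 3: on WHITE (6,5): turn R to W, flip to black, move to (6,4). |black|=4
Step 4: on WHITE (6,4): turn R to N, flip to black, move to (5,4). |black|=5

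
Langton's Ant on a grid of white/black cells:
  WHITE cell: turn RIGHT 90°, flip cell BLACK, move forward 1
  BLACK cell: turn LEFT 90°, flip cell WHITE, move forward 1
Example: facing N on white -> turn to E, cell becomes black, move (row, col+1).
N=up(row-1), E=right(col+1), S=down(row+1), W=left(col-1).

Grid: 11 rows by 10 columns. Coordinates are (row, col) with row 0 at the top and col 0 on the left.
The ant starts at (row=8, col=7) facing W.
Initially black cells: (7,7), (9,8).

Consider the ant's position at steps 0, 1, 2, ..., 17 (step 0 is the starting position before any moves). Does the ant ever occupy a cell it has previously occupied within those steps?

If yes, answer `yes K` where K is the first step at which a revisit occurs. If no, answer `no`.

Step 1: on WHITE (8,7): turn R to N, flip to black, move to (7,7). |black|=3 — new cell
Step 2: on BLACK (7,7): turn L to W, flip to white, move to (7,6). |black|=2 — new cell
Step 3: on WHITE (7,6): turn R to N, flip to black, move to (6,6). |black|=3 — new cell
Step 4: on WHITE (6,6): turn R to E, flip to black, move to (6,7). |black|=4 — new cell
Step 5: on WHITE (6,7): turn R to S, flip to black, move to (7,7). |black|=5 — REVISIT

Answer: yes 5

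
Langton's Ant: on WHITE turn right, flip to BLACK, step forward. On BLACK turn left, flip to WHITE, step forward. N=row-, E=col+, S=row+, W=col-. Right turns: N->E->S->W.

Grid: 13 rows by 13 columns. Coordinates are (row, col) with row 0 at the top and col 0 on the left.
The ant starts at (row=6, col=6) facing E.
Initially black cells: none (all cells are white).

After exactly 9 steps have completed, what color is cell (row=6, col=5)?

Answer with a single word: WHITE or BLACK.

Step 1: on WHITE (6,6): turn R to S, flip to black, move to (7,6). |black|=1
Step 2: on WHITE (7,6): turn R to W, flip to black, move to (7,5). |black|=2
Step 3: on WHITE (7,5): turn R to N, flip to black, move to (6,5). |black|=3
Step 4: on WHITE (6,5): turn R to E, flip to black, move to (6,6). |black|=4
Step 5: on BLACK (6,6): turn L to N, flip to white, move to (5,6). |black|=3
Step 6: on WHITE (5,6): turn R to E, flip to black, move to (5,7). |black|=4
Step 7: on WHITE (5,7): turn R to S, flip to black, move to (6,7). |black|=5
Step 8: on WHITE (6,7): turn R to W, flip to black, move to (6,6). |black|=6
Step 9: on WHITE (6,6): turn R to N, flip to black, move to (5,6). |black|=7

Answer: BLACK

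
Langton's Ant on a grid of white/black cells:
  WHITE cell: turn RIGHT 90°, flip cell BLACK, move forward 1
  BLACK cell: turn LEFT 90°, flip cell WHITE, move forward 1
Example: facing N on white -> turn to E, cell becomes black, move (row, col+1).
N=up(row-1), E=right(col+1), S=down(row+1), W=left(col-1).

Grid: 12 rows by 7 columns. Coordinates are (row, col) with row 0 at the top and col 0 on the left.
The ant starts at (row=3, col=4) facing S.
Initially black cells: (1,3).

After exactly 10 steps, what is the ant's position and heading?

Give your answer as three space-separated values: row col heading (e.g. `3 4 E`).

Step 1: on WHITE (3,4): turn R to W, flip to black, move to (3,3). |black|=2
Step 2: on WHITE (3,3): turn R to N, flip to black, move to (2,3). |black|=3
Step 3: on WHITE (2,3): turn R to E, flip to black, move to (2,4). |black|=4
Step 4: on WHITE (2,4): turn R to S, flip to black, move to (3,4). |black|=5
Step 5: on BLACK (3,4): turn L to E, flip to white, move to (3,5). |black|=4
Step 6: on WHITE (3,5): turn R to S, flip to black, move to (4,5). |black|=5
Step 7: on WHITE (4,5): turn R to W, flip to black, move to (4,4). |black|=6
Step 8: on WHITE (4,4): turn R to N, flip to black, move to (3,4). |black|=7
Step 9: on WHITE (3,4): turn R to E, flip to black, move to (3,5). |black|=8
Step 10: on BLACK (3,5): turn L to N, flip to white, move to (2,5). |black|=7

Answer: 2 5 N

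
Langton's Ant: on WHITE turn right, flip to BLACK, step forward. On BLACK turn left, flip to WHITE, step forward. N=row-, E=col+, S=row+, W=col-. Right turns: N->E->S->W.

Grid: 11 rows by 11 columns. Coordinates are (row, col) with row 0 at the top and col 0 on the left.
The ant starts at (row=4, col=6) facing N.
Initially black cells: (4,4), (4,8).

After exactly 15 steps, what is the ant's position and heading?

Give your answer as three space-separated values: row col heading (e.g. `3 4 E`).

Answer: 3 4 E

Derivation:
Step 1: on WHITE (4,6): turn R to E, flip to black, move to (4,7). |black|=3
Step 2: on WHITE (4,7): turn R to S, flip to black, move to (5,7). |black|=4
Step 3: on WHITE (5,7): turn R to W, flip to black, move to (5,6). |black|=5
Step 4: on WHITE (5,6): turn R to N, flip to black, move to (4,6). |black|=6
Step 5: on BLACK (4,6): turn L to W, flip to white, move to (4,5). |black|=5
Step 6: on WHITE (4,5): turn R to N, flip to black, move to (3,5). |black|=6
Step 7: on WHITE (3,5): turn R to E, flip to black, move to (3,6). |black|=7
Step 8: on WHITE (3,6): turn R to S, flip to black, move to (4,6). |black|=8
Step 9: on WHITE (4,6): turn R to W, flip to black, move to (4,5). |black|=9
Step 10: on BLACK (4,5): turn L to S, flip to white, move to (5,5). |black|=8
Step 11: on WHITE (5,5): turn R to W, flip to black, move to (5,4). |black|=9
Step 12: on WHITE (5,4): turn R to N, flip to black, move to (4,4). |black|=10
Step 13: on BLACK (4,4): turn L to W, flip to white, move to (4,3). |black|=9
Step 14: on WHITE (4,3): turn R to N, flip to black, move to (3,3). |black|=10
Step 15: on WHITE (3,3): turn R to E, flip to black, move to (3,4). |black|=11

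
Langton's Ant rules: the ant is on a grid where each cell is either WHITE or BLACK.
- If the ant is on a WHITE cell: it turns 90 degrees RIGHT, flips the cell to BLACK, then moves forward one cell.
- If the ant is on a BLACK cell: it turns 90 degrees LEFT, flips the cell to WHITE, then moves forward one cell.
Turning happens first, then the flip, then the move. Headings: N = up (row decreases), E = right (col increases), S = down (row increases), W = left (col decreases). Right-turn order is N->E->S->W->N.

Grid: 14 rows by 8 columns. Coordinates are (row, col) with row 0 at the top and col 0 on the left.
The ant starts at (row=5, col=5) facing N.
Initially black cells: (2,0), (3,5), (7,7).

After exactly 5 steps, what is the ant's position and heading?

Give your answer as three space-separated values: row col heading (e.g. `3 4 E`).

Answer: 5 4 W

Derivation:
Step 1: on WHITE (5,5): turn R to E, flip to black, move to (5,6). |black|=4
Step 2: on WHITE (5,6): turn R to S, flip to black, move to (6,6). |black|=5
Step 3: on WHITE (6,6): turn R to W, flip to black, move to (6,5). |black|=6
Step 4: on WHITE (6,5): turn R to N, flip to black, move to (5,5). |black|=7
Step 5: on BLACK (5,5): turn L to W, flip to white, move to (5,4). |black|=6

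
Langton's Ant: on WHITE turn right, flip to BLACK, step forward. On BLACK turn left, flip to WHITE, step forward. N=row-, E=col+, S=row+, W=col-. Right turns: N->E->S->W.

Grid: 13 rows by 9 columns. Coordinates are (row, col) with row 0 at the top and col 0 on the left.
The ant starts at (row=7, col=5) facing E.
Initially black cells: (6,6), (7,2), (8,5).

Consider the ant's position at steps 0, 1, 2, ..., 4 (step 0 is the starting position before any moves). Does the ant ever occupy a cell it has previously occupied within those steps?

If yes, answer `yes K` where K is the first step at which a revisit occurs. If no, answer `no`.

Step 1: on WHITE (7,5): turn R to S, flip to black, move to (8,5). |black|=4 — new cell
Step 2: on BLACK (8,5): turn L to E, flip to white, move to (8,6). |black|=3 — new cell
Step 3: on WHITE (8,6): turn R to S, flip to black, move to (9,6). |black|=4 — new cell
Step 4: on WHITE (9,6): turn R to W, flip to black, move to (9,5). |black|=5 — new cell
No revisit within 4 steps.

Answer: no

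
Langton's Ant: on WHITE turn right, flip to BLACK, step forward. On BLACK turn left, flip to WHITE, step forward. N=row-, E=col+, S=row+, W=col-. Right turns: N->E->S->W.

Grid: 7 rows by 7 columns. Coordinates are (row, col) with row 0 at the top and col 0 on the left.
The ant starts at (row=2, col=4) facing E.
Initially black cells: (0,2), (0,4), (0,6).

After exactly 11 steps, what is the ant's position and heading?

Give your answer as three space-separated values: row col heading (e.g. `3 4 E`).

Answer: 0 3 N

Derivation:
Step 1: on WHITE (2,4): turn R to S, flip to black, move to (3,4). |black|=4
Step 2: on WHITE (3,4): turn R to W, flip to black, move to (3,3). |black|=5
Step 3: on WHITE (3,3): turn R to N, flip to black, move to (2,3). |black|=6
Step 4: on WHITE (2,3): turn R to E, flip to black, move to (2,4). |black|=7
Step 5: on BLACK (2,4): turn L to N, flip to white, move to (1,4). |black|=6
Step 6: on WHITE (1,4): turn R to E, flip to black, move to (1,5). |black|=7
Step 7: on WHITE (1,5): turn R to S, flip to black, move to (2,5). |black|=8
Step 8: on WHITE (2,5): turn R to W, flip to black, move to (2,4). |black|=9
Step 9: on WHITE (2,4): turn R to N, flip to black, move to (1,4). |black|=10
Step 10: on BLACK (1,4): turn L to W, flip to white, move to (1,3). |black|=9
Step 11: on WHITE (1,3): turn R to N, flip to black, move to (0,3). |black|=10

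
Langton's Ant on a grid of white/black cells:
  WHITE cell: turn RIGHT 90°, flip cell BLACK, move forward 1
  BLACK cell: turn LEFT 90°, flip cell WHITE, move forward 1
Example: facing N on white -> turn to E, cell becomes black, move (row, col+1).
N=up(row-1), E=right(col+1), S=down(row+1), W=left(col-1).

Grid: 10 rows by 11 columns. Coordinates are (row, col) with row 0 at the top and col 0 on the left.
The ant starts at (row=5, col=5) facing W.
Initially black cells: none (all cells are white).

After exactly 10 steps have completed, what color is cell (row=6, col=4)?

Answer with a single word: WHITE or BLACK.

Answer: BLACK

Derivation:
Step 1: on WHITE (5,5): turn R to N, flip to black, move to (4,5). |black|=1
Step 2: on WHITE (4,5): turn R to E, flip to black, move to (4,6). |black|=2
Step 3: on WHITE (4,6): turn R to S, flip to black, move to (5,6). |black|=3
Step 4: on WHITE (5,6): turn R to W, flip to black, move to (5,5). |black|=4
Step 5: on BLACK (5,5): turn L to S, flip to white, move to (6,5). |black|=3
Step 6: on WHITE (6,5): turn R to W, flip to black, move to (6,4). |black|=4
Step 7: on WHITE (6,4): turn R to N, flip to black, move to (5,4). |black|=5
Step 8: on WHITE (5,4): turn R to E, flip to black, move to (5,5). |black|=6
Step 9: on WHITE (5,5): turn R to S, flip to black, move to (6,5). |black|=7
Step 10: on BLACK (6,5): turn L to E, flip to white, move to (6,6). |black|=6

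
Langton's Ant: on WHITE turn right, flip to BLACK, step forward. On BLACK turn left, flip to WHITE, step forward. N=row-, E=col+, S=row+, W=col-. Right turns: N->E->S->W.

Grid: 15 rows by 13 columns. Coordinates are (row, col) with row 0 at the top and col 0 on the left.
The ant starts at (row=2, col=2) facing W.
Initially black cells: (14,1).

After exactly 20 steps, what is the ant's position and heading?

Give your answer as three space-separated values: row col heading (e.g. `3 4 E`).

Answer: 4 4 E

Derivation:
Step 1: on WHITE (2,2): turn R to N, flip to black, move to (1,2). |black|=2
Step 2: on WHITE (1,2): turn R to E, flip to black, move to (1,3). |black|=3
Step 3: on WHITE (1,3): turn R to S, flip to black, move to (2,3). |black|=4
Step 4: on WHITE (2,3): turn R to W, flip to black, move to (2,2). |black|=5
Step 5: on BLACK (2,2): turn L to S, flip to white, move to (3,2). |black|=4
Step 6: on WHITE (3,2): turn R to W, flip to black, move to (3,1). |black|=5
Step 7: on WHITE (3,1): turn R to N, flip to black, move to (2,1). |black|=6
Step 8: on WHITE (2,1): turn R to E, flip to black, move to (2,2). |black|=7
Step 9: on WHITE (2,2): turn R to S, flip to black, move to (3,2). |black|=8
Step 10: on BLACK (3,2): turn L to E, flip to white, move to (3,3). |black|=7
Step 11: on WHITE (3,3): turn R to S, flip to black, move to (4,3). |black|=8
Step 12: on WHITE (4,3): turn R to W, flip to black, move to (4,2). |black|=9
Step 13: on WHITE (4,2): turn R to N, flip to black, move to (3,2). |black|=10
Step 14: on WHITE (3,2): turn R to E, flip to black, move to (3,3). |black|=11
Step 15: on BLACK (3,3): turn L to N, flip to white, move to (2,3). |black|=10
Step 16: on BLACK (2,3): turn L to W, flip to white, move to (2,2). |black|=9
Step 17: on BLACK (2,2): turn L to S, flip to white, move to (3,2). |black|=8
Step 18: on BLACK (3,2): turn L to E, flip to white, move to (3,3). |black|=7
Step 19: on WHITE (3,3): turn R to S, flip to black, move to (4,3). |black|=8
Step 20: on BLACK (4,3): turn L to E, flip to white, move to (4,4). |black|=7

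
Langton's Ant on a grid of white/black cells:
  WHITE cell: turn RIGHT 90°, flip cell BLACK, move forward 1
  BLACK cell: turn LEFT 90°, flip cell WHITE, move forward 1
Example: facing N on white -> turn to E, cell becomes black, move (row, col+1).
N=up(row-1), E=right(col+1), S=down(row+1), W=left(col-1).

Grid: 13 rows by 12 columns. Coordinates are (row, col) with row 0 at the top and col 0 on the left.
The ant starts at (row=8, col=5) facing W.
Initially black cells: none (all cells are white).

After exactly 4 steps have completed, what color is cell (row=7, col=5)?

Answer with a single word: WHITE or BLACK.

Step 1: on WHITE (8,5): turn R to N, flip to black, move to (7,5). |black|=1
Step 2: on WHITE (7,5): turn R to E, flip to black, move to (7,6). |black|=2
Step 3: on WHITE (7,6): turn R to S, flip to black, move to (8,6). |black|=3
Step 4: on WHITE (8,6): turn R to W, flip to black, move to (8,5). |black|=4

Answer: BLACK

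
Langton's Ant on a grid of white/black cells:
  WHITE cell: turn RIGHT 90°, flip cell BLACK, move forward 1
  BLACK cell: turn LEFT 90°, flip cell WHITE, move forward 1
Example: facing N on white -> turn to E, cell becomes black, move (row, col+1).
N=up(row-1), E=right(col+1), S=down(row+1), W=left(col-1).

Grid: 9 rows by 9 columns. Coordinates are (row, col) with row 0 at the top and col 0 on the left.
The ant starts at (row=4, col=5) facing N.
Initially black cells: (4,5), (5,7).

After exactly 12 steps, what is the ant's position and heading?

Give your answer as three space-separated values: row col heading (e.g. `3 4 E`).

Step 1: on BLACK (4,5): turn L to W, flip to white, move to (4,4). |black|=1
Step 2: on WHITE (4,4): turn R to N, flip to black, move to (3,4). |black|=2
Step 3: on WHITE (3,4): turn R to E, flip to black, move to (3,5). |black|=3
Step 4: on WHITE (3,5): turn R to S, flip to black, move to (4,5). |black|=4
Step 5: on WHITE (4,5): turn R to W, flip to black, move to (4,4). |black|=5
Step 6: on BLACK (4,4): turn L to S, flip to white, move to (5,4). |black|=4
Step 7: on WHITE (5,4): turn R to W, flip to black, move to (5,3). |black|=5
Step 8: on WHITE (5,3): turn R to N, flip to black, move to (4,3). |black|=6
Step 9: on WHITE (4,3): turn R to E, flip to black, move to (4,4). |black|=7
Step 10: on WHITE (4,4): turn R to S, flip to black, move to (5,4). |black|=8
Step 11: on BLACK (5,4): turn L to E, flip to white, move to (5,5). |black|=7
Step 12: on WHITE (5,5): turn R to S, flip to black, move to (6,5). |black|=8

Answer: 6 5 S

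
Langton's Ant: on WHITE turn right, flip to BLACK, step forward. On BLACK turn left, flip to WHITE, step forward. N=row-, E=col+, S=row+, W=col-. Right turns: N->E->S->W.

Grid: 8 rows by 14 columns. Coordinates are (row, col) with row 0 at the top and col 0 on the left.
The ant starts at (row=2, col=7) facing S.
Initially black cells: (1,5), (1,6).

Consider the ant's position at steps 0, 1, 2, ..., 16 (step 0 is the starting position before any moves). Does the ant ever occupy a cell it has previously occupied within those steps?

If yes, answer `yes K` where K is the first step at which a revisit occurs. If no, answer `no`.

Step 1: on WHITE (2,7): turn R to W, flip to black, move to (2,6). |black|=3 — new cell
Step 2: on WHITE (2,6): turn R to N, flip to black, move to (1,6). |black|=4 — new cell
Step 3: on BLACK (1,6): turn L to W, flip to white, move to (1,5). |black|=3 — new cell
Step 4: on BLACK (1,5): turn L to S, flip to white, move to (2,5). |black|=2 — new cell
Step 5: on WHITE (2,5): turn R to W, flip to black, move to (2,4). |black|=3 — new cell
Step 6: on WHITE (2,4): turn R to N, flip to black, move to (1,4). |black|=4 — new cell
Step 7: on WHITE (1,4): turn R to E, flip to black, move to (1,5). |black|=5 — REVISIT

Answer: yes 7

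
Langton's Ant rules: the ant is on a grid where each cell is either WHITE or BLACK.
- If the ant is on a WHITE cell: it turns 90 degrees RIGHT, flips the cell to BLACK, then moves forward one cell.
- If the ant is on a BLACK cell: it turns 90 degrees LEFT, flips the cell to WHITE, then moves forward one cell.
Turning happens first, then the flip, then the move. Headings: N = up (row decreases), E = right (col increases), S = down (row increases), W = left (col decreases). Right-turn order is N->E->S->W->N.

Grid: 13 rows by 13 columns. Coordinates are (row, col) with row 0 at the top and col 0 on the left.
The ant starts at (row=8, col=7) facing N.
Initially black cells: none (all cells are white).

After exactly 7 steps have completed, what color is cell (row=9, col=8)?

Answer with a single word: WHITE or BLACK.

Step 1: on WHITE (8,7): turn R to E, flip to black, move to (8,8). |black|=1
Step 2: on WHITE (8,8): turn R to S, flip to black, move to (9,8). |black|=2
Step 3: on WHITE (9,8): turn R to W, flip to black, move to (9,7). |black|=3
Step 4: on WHITE (9,7): turn R to N, flip to black, move to (8,7). |black|=4
Step 5: on BLACK (8,7): turn L to W, flip to white, move to (8,6). |black|=3
Step 6: on WHITE (8,6): turn R to N, flip to black, move to (7,6). |black|=4
Step 7: on WHITE (7,6): turn R to E, flip to black, move to (7,7). |black|=5

Answer: BLACK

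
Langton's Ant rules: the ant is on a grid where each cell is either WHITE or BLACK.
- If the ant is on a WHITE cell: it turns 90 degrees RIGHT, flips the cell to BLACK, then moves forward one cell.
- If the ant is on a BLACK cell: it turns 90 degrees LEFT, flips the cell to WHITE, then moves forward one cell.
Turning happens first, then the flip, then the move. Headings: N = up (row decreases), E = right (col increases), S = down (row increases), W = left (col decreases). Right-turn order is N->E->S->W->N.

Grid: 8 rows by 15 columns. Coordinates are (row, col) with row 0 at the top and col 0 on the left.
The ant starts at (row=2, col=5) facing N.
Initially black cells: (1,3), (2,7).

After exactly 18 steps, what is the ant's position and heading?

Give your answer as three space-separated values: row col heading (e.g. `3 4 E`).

Answer: 3 4 S

Derivation:
Step 1: on WHITE (2,5): turn R to E, flip to black, move to (2,6). |black|=3
Step 2: on WHITE (2,6): turn R to S, flip to black, move to (3,6). |black|=4
Step 3: on WHITE (3,6): turn R to W, flip to black, move to (3,5). |black|=5
Step 4: on WHITE (3,5): turn R to N, flip to black, move to (2,5). |black|=6
Step 5: on BLACK (2,5): turn L to W, flip to white, move to (2,4). |black|=5
Step 6: on WHITE (2,4): turn R to N, flip to black, move to (1,4). |black|=6
Step 7: on WHITE (1,4): turn R to E, flip to black, move to (1,5). |black|=7
Step 8: on WHITE (1,5): turn R to S, flip to black, move to (2,5). |black|=8
Step 9: on WHITE (2,5): turn R to W, flip to black, move to (2,4). |black|=9
Step 10: on BLACK (2,4): turn L to S, flip to white, move to (3,4). |black|=8
Step 11: on WHITE (3,4): turn R to W, flip to black, move to (3,3). |black|=9
Step 12: on WHITE (3,3): turn R to N, flip to black, move to (2,3). |black|=10
Step 13: on WHITE (2,3): turn R to E, flip to black, move to (2,4). |black|=11
Step 14: on WHITE (2,4): turn R to S, flip to black, move to (3,4). |black|=12
Step 15: on BLACK (3,4): turn L to E, flip to white, move to (3,5). |black|=11
Step 16: on BLACK (3,5): turn L to N, flip to white, move to (2,5). |black|=10
Step 17: on BLACK (2,5): turn L to W, flip to white, move to (2,4). |black|=9
Step 18: on BLACK (2,4): turn L to S, flip to white, move to (3,4). |black|=8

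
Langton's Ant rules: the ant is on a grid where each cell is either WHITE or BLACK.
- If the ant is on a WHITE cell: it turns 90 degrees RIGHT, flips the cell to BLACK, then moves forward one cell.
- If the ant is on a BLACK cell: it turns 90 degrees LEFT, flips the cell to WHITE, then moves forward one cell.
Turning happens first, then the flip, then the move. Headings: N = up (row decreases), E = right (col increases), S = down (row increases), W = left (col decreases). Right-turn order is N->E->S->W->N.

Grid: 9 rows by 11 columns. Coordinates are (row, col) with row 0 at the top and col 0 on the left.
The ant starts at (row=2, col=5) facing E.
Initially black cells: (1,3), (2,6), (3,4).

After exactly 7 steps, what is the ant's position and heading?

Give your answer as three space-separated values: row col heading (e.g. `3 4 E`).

Answer: 4 4 S

Derivation:
Step 1: on WHITE (2,5): turn R to S, flip to black, move to (3,5). |black|=4
Step 2: on WHITE (3,5): turn R to W, flip to black, move to (3,4). |black|=5
Step 3: on BLACK (3,4): turn L to S, flip to white, move to (4,4). |black|=4
Step 4: on WHITE (4,4): turn R to W, flip to black, move to (4,3). |black|=5
Step 5: on WHITE (4,3): turn R to N, flip to black, move to (3,3). |black|=6
Step 6: on WHITE (3,3): turn R to E, flip to black, move to (3,4). |black|=7
Step 7: on WHITE (3,4): turn R to S, flip to black, move to (4,4). |black|=8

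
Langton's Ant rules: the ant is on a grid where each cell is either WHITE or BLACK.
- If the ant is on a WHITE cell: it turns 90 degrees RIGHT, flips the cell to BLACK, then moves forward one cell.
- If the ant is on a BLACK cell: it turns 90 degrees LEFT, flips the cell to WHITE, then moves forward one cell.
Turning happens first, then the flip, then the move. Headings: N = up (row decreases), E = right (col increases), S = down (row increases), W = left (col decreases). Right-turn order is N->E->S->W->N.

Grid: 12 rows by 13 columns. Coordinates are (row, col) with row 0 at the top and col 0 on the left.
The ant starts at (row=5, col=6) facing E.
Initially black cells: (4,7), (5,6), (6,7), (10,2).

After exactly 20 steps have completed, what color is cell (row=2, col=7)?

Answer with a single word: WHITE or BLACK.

Step 1: on BLACK (5,6): turn L to N, flip to white, move to (4,6). |black|=3
Step 2: on WHITE (4,6): turn R to E, flip to black, move to (4,7). |black|=4
Step 3: on BLACK (4,7): turn L to N, flip to white, move to (3,7). |black|=3
Step 4: on WHITE (3,7): turn R to E, flip to black, move to (3,8). |black|=4
Step 5: on WHITE (3,8): turn R to S, flip to black, move to (4,8). |black|=5
Step 6: on WHITE (4,8): turn R to W, flip to black, move to (4,7). |black|=6
Step 7: on WHITE (4,7): turn R to N, flip to black, move to (3,7). |black|=7
Step 8: on BLACK (3,7): turn L to W, flip to white, move to (3,6). |black|=6
Step 9: on WHITE (3,6): turn R to N, flip to black, move to (2,6). |black|=7
Step 10: on WHITE (2,6): turn R to E, flip to black, move to (2,7). |black|=8
Step 11: on WHITE (2,7): turn R to S, flip to black, move to (3,7). |black|=9
Step 12: on WHITE (3,7): turn R to W, flip to black, move to (3,6). |black|=10
Step 13: on BLACK (3,6): turn L to S, flip to white, move to (4,6). |black|=9
Step 14: on BLACK (4,6): turn L to E, flip to white, move to (4,7). |black|=8
Step 15: on BLACK (4,7): turn L to N, flip to white, move to (3,7). |black|=7
Step 16: on BLACK (3,7): turn L to W, flip to white, move to (3,6). |black|=6
Step 17: on WHITE (3,6): turn R to N, flip to black, move to (2,6). |black|=7
Step 18: on BLACK (2,6): turn L to W, flip to white, move to (2,5). |black|=6
Step 19: on WHITE (2,5): turn R to N, flip to black, move to (1,5). |black|=7
Step 20: on WHITE (1,5): turn R to E, flip to black, move to (1,6). |black|=8

Answer: BLACK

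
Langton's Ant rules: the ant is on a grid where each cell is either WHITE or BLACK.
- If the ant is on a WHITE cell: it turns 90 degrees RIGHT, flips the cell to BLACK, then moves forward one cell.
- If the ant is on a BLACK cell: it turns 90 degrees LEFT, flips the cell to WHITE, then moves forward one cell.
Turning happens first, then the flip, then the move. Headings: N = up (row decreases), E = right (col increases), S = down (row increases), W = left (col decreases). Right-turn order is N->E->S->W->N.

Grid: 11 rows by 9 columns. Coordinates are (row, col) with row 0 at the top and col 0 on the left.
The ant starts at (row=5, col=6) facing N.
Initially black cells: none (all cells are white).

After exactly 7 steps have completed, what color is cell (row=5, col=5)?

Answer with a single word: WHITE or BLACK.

Answer: BLACK

Derivation:
Step 1: on WHITE (5,6): turn R to E, flip to black, move to (5,7). |black|=1
Step 2: on WHITE (5,7): turn R to S, flip to black, move to (6,7). |black|=2
Step 3: on WHITE (6,7): turn R to W, flip to black, move to (6,6). |black|=3
Step 4: on WHITE (6,6): turn R to N, flip to black, move to (5,6). |black|=4
Step 5: on BLACK (5,6): turn L to W, flip to white, move to (5,5). |black|=3
Step 6: on WHITE (5,5): turn R to N, flip to black, move to (4,5). |black|=4
Step 7: on WHITE (4,5): turn R to E, flip to black, move to (4,6). |black|=5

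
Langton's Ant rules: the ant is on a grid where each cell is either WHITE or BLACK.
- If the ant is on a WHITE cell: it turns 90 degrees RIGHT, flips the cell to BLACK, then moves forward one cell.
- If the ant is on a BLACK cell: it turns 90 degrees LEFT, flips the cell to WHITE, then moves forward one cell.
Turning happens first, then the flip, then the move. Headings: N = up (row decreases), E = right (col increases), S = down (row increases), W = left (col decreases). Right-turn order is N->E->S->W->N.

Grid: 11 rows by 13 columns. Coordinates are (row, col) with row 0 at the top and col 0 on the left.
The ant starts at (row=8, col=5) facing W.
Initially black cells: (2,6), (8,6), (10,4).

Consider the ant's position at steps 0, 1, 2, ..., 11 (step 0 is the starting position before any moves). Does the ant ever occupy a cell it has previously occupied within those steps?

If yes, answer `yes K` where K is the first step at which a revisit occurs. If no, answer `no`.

Step 1: on WHITE (8,5): turn R to N, flip to black, move to (7,5). |black|=4 — new cell
Step 2: on WHITE (7,5): turn R to E, flip to black, move to (7,6). |black|=5 — new cell
Step 3: on WHITE (7,6): turn R to S, flip to black, move to (8,6). |black|=6 — new cell
Step 4: on BLACK (8,6): turn L to E, flip to white, move to (8,7). |black|=5 — new cell
Step 5: on WHITE (8,7): turn R to S, flip to black, move to (9,7). |black|=6 — new cell
Step 6: on WHITE (9,7): turn R to W, flip to black, move to (9,6). |black|=7 — new cell
Step 7: on WHITE (9,6): turn R to N, flip to black, move to (8,6). |black|=8 — REVISIT

Answer: yes 7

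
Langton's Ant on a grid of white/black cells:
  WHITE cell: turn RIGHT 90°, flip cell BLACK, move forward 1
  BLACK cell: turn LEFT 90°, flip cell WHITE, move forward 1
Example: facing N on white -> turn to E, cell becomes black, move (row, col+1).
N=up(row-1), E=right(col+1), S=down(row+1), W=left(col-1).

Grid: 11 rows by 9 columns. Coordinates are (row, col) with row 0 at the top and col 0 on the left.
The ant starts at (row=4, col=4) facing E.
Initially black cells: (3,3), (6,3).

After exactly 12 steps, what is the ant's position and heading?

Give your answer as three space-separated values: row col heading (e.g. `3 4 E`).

Answer: 4 4 E

Derivation:
Step 1: on WHITE (4,4): turn R to S, flip to black, move to (5,4). |black|=3
Step 2: on WHITE (5,4): turn R to W, flip to black, move to (5,3). |black|=4
Step 3: on WHITE (5,3): turn R to N, flip to black, move to (4,3). |black|=5
Step 4: on WHITE (4,3): turn R to E, flip to black, move to (4,4). |black|=6
Step 5: on BLACK (4,4): turn L to N, flip to white, move to (3,4). |black|=5
Step 6: on WHITE (3,4): turn R to E, flip to black, move to (3,5). |black|=6
Step 7: on WHITE (3,5): turn R to S, flip to black, move to (4,5). |black|=7
Step 8: on WHITE (4,5): turn R to W, flip to black, move to (4,4). |black|=8
Step 9: on WHITE (4,4): turn R to N, flip to black, move to (3,4). |black|=9
Step 10: on BLACK (3,4): turn L to W, flip to white, move to (3,3). |black|=8
Step 11: on BLACK (3,3): turn L to S, flip to white, move to (4,3). |black|=7
Step 12: on BLACK (4,3): turn L to E, flip to white, move to (4,4). |black|=6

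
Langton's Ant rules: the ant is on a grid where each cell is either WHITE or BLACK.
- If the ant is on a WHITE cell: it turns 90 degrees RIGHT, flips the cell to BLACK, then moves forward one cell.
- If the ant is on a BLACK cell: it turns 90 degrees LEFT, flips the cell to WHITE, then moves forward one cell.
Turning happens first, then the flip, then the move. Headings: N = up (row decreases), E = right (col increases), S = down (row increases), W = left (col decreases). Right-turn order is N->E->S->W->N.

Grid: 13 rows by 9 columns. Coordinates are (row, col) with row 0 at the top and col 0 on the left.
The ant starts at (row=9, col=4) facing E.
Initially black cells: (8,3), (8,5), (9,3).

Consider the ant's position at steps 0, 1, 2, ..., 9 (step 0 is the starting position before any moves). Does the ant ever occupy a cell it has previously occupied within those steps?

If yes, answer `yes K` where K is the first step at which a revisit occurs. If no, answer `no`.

Step 1: on WHITE (9,4): turn R to S, flip to black, move to (10,4). |black|=4 — new cell
Step 2: on WHITE (10,4): turn R to W, flip to black, move to (10,3). |black|=5 — new cell
Step 3: on WHITE (10,3): turn R to N, flip to black, move to (9,3). |black|=6 — new cell
Step 4: on BLACK (9,3): turn L to W, flip to white, move to (9,2). |black|=5 — new cell
Step 5: on WHITE (9,2): turn R to N, flip to black, move to (8,2). |black|=6 — new cell
Step 6: on WHITE (8,2): turn R to E, flip to black, move to (8,3). |black|=7 — new cell
Step 7: on BLACK (8,3): turn L to N, flip to white, move to (7,3). |black|=6 — new cell
Step 8: on WHITE (7,3): turn R to E, flip to black, move to (7,4). |black|=7 — new cell
Step 9: on WHITE (7,4): turn R to S, flip to black, move to (8,4). |black|=8 — new cell
No revisit within 9 steps.

Answer: no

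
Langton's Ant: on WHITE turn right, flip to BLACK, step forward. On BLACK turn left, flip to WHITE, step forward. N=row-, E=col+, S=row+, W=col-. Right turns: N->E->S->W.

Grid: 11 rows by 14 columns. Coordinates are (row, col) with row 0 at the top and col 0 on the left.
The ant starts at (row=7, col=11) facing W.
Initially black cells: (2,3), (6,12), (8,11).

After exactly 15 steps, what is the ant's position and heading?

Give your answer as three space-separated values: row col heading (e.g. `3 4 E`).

Step 1: on WHITE (7,11): turn R to N, flip to black, move to (6,11). |black|=4
Step 2: on WHITE (6,11): turn R to E, flip to black, move to (6,12). |black|=5
Step 3: on BLACK (6,12): turn L to N, flip to white, move to (5,12). |black|=4
Step 4: on WHITE (5,12): turn R to E, flip to black, move to (5,13). |black|=5
Step 5: on WHITE (5,13): turn R to S, flip to black, move to (6,13). |black|=6
Step 6: on WHITE (6,13): turn R to W, flip to black, move to (6,12). |black|=7
Step 7: on WHITE (6,12): turn R to N, flip to black, move to (5,12). |black|=8
Step 8: on BLACK (5,12): turn L to W, flip to white, move to (5,11). |black|=7
Step 9: on WHITE (5,11): turn R to N, flip to black, move to (4,11). |black|=8
Step 10: on WHITE (4,11): turn R to E, flip to black, move to (4,12). |black|=9
Step 11: on WHITE (4,12): turn R to S, flip to black, move to (5,12). |black|=10
Step 12: on WHITE (5,12): turn R to W, flip to black, move to (5,11). |black|=11
Step 13: on BLACK (5,11): turn L to S, flip to white, move to (6,11). |black|=10
Step 14: on BLACK (6,11): turn L to E, flip to white, move to (6,12). |black|=9
Step 15: on BLACK (6,12): turn L to N, flip to white, move to (5,12). |black|=8

Answer: 5 12 N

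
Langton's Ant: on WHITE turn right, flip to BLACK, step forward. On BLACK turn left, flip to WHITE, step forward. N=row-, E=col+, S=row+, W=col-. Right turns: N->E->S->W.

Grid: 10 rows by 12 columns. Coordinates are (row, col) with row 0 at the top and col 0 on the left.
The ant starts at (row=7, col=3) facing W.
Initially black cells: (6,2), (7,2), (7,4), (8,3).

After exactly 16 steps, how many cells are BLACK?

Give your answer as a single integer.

Step 1: on WHITE (7,3): turn R to N, flip to black, move to (6,3). |black|=5
Step 2: on WHITE (6,3): turn R to E, flip to black, move to (6,4). |black|=6
Step 3: on WHITE (6,4): turn R to S, flip to black, move to (7,4). |black|=7
Step 4: on BLACK (7,4): turn L to E, flip to white, move to (7,5). |black|=6
Step 5: on WHITE (7,5): turn R to S, flip to black, move to (8,5). |black|=7
Step 6: on WHITE (8,5): turn R to W, flip to black, move to (8,4). |black|=8
Step 7: on WHITE (8,4): turn R to N, flip to black, move to (7,4). |black|=9
Step 8: on WHITE (7,4): turn R to E, flip to black, move to (7,5). |black|=10
Step 9: on BLACK (7,5): turn L to N, flip to white, move to (6,5). |black|=9
Step 10: on WHITE (6,5): turn R to E, flip to black, move to (6,6). |black|=10
Step 11: on WHITE (6,6): turn R to S, flip to black, move to (7,6). |black|=11
Step 12: on WHITE (7,6): turn R to W, flip to black, move to (7,5). |black|=12
Step 13: on WHITE (7,5): turn R to N, flip to black, move to (6,5). |black|=13
Step 14: on BLACK (6,5): turn L to W, flip to white, move to (6,4). |black|=12
Step 15: on BLACK (6,4): turn L to S, flip to white, move to (7,4). |black|=11
Step 16: on BLACK (7,4): turn L to E, flip to white, move to (7,5). |black|=10

Answer: 10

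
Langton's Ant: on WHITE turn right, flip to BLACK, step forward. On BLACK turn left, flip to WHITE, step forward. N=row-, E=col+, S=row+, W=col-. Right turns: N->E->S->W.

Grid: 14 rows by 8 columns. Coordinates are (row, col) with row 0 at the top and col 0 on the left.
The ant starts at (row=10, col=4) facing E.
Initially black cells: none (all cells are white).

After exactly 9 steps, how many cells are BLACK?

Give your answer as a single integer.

Answer: 7

Derivation:
Step 1: on WHITE (10,4): turn R to S, flip to black, move to (11,4). |black|=1
Step 2: on WHITE (11,4): turn R to W, flip to black, move to (11,3). |black|=2
Step 3: on WHITE (11,3): turn R to N, flip to black, move to (10,3). |black|=3
Step 4: on WHITE (10,3): turn R to E, flip to black, move to (10,4). |black|=4
Step 5: on BLACK (10,4): turn L to N, flip to white, move to (9,4). |black|=3
Step 6: on WHITE (9,4): turn R to E, flip to black, move to (9,5). |black|=4
Step 7: on WHITE (9,5): turn R to S, flip to black, move to (10,5). |black|=5
Step 8: on WHITE (10,5): turn R to W, flip to black, move to (10,4). |black|=6
Step 9: on WHITE (10,4): turn R to N, flip to black, move to (9,4). |black|=7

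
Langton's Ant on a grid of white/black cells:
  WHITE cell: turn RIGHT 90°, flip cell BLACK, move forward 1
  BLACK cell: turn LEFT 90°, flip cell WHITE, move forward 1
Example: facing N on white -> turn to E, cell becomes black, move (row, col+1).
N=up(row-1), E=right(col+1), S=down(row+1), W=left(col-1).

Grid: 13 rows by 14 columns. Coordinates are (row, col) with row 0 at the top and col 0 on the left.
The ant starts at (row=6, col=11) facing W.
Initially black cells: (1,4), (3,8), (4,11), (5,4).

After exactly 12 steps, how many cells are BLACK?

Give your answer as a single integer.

Step 1: on WHITE (6,11): turn R to N, flip to black, move to (5,11). |black|=5
Step 2: on WHITE (5,11): turn R to E, flip to black, move to (5,12). |black|=6
Step 3: on WHITE (5,12): turn R to S, flip to black, move to (6,12). |black|=7
Step 4: on WHITE (6,12): turn R to W, flip to black, move to (6,11). |black|=8
Step 5: on BLACK (6,11): turn L to S, flip to white, move to (7,11). |black|=7
Step 6: on WHITE (7,11): turn R to W, flip to black, move to (7,10). |black|=8
Step 7: on WHITE (7,10): turn R to N, flip to black, move to (6,10). |black|=9
Step 8: on WHITE (6,10): turn R to E, flip to black, move to (6,11). |black|=10
Step 9: on WHITE (6,11): turn R to S, flip to black, move to (7,11). |black|=11
Step 10: on BLACK (7,11): turn L to E, flip to white, move to (7,12). |black|=10
Step 11: on WHITE (7,12): turn R to S, flip to black, move to (8,12). |black|=11
Step 12: on WHITE (8,12): turn R to W, flip to black, move to (8,11). |black|=12

Answer: 12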